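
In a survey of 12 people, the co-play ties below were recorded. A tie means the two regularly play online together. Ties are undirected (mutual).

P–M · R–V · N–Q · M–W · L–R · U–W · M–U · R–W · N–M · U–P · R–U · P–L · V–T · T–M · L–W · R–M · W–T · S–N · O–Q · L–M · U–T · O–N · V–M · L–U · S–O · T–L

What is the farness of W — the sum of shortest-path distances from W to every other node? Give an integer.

20

Distances from W: L:1, M:1, N:2, O:3, P:2, Q:3, R:1, S:3, T:1, U:1, V:2.
Sum = 1 + 1 + 2 + 3 + 2 + 3 + 1 + 3 + 1 + 1 + 2 = 20.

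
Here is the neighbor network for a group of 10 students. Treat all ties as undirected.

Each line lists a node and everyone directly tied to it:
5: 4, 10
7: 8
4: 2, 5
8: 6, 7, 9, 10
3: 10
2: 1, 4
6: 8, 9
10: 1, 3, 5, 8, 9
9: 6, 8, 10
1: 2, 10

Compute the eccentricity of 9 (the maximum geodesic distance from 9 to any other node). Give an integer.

Distances from 9: 1:2, 2:3, 3:2, 4:3, 5:2, 6:1, 7:2, 8:1, 10:1.
The largest is 3 (to 4 and 2), so the eccentricity of 9 is 3.

3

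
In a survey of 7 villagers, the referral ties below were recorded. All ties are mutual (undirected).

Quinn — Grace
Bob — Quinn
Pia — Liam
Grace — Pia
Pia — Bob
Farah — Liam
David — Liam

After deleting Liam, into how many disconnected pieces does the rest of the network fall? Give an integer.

3

Without Liam, the remaining ties split the others into: {David}; {Bob, Grace, Pia, Quinn}; {Farah}.
That's 3 separate components.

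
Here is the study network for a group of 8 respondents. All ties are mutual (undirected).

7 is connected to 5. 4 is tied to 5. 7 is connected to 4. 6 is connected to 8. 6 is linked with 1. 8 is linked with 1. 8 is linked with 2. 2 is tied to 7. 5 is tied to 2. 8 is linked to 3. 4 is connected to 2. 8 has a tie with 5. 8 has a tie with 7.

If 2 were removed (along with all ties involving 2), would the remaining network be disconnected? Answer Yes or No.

No

Even without 2, every remaining node can still reach every other (the residual graph is connected), so 2 is not a cut vertex.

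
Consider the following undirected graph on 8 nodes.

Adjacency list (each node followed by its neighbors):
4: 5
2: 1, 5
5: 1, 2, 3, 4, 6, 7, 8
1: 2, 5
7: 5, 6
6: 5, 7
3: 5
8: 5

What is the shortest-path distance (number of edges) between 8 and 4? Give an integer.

One shortest route is 8 – 5 – 4, which uses 2 edges, and 8 and 4 are not directly tied, so nothing shorter exists. So d(8,4) = 2.

2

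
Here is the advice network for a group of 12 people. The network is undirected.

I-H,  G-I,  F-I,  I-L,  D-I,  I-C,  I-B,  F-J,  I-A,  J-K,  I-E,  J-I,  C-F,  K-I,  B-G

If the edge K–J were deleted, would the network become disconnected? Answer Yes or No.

Even without that edge, K still reaches J via K – I – J, so the network stays connected. Not a bridge.

No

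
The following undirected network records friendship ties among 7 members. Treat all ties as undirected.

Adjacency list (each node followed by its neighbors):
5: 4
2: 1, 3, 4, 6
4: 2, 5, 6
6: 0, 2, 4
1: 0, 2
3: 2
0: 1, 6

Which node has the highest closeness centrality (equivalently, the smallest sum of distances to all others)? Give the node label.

Farness (sum of distances to all others) for each node — 0:12, 1:11, 2:8, 3:13, 4:9, 5:14, 6:9.
The smallest farness is 8, for 2, so 2 has the highest closeness.

2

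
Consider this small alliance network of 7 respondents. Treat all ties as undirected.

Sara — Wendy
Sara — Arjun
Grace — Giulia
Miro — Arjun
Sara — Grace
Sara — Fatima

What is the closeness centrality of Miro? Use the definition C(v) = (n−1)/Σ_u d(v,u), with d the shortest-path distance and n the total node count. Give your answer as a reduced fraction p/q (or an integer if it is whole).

Distances from Miro: Arjun:1, Fatima:3, Giulia:4, Grace:3, Sara:2, Wendy:3. Sum = 16.
n = 7, so closeness = 6/16 = 3/8.

3/8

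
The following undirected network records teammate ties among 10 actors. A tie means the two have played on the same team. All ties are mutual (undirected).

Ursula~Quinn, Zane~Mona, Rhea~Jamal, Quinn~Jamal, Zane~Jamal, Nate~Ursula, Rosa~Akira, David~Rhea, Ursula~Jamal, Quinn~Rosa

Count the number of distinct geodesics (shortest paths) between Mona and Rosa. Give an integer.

1

The shortest distance is 4, and the only length-4 path is Mona–Zane–Jamal–Quinn–Rosa. So there is exactly 1 shortest path.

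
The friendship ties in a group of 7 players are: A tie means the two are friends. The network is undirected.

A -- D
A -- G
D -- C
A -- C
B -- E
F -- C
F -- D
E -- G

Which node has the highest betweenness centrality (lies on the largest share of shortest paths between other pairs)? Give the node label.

A

Unnormalized betweenness of each node: A:9, B:0, C:2, D:2, E:5, F:0, G:8.
A has the largest value, 9, making it the main broker — the node through which the most shortest paths run.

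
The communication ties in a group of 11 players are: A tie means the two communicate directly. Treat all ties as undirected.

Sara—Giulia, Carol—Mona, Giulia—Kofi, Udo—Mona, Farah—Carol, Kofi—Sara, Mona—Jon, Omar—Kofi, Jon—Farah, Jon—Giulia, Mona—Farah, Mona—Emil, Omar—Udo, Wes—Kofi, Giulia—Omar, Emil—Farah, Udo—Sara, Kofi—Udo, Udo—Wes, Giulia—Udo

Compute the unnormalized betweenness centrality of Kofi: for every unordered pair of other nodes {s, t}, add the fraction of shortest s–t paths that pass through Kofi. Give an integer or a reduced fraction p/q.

Pairs whose geodesics pass through Kofi — Jon–Wes: 1/3; Giulia–Wes: 1/2; Omar–Sara: 1/3; Omar–Wes: 1/2; Sara–Wes: 1/2.
All other pairs contribute 0.
Summing the contributions gives betweenness(Kofi) = 13/6.

13/6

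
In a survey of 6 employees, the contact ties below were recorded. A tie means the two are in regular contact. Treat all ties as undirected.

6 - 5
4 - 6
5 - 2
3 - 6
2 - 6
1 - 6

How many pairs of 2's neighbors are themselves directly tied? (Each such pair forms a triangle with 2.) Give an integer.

2's neighbors: 5 and 6.
Neighbor pairs that are themselves tied: 2–5–6. Each forms one triangle with 2, for 1 in total.

1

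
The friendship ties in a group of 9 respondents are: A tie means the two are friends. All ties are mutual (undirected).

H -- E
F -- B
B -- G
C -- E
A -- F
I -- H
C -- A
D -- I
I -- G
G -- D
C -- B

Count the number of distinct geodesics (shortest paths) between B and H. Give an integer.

2

The shortest distance is 3. The length-3 paths are: B–G–I–H; B–C–E–H.
That gives 2 distinct shortest paths.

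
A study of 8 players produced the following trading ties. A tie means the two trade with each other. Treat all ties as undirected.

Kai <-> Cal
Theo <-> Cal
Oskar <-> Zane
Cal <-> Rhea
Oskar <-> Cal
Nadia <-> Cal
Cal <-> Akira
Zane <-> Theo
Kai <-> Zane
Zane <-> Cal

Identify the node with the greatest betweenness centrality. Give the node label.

Unnormalized betweenness of each node: Akira:0, Cal:33/2, Kai:0, Nadia:0, Oskar:0, Rhea:0, Theo:0, Zane:3/2.
Cal has the largest value, 33/2, making it the main broker — the node through which the most shortest paths run.

Cal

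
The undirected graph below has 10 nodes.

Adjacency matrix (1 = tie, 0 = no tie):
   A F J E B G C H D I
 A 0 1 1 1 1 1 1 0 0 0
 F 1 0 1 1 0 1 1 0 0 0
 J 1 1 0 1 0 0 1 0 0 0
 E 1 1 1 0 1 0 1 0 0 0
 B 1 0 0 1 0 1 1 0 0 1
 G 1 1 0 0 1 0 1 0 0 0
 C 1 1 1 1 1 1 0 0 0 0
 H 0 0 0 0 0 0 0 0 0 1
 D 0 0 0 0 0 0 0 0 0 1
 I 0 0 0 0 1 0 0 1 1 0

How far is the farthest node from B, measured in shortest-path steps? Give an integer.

2

Distances from B: A:1, C:1, D:2, E:1, F:2, G:1, H:2, I:1, J:2.
The largest is 2 (to F, J, D, and H), so the eccentricity of B is 2.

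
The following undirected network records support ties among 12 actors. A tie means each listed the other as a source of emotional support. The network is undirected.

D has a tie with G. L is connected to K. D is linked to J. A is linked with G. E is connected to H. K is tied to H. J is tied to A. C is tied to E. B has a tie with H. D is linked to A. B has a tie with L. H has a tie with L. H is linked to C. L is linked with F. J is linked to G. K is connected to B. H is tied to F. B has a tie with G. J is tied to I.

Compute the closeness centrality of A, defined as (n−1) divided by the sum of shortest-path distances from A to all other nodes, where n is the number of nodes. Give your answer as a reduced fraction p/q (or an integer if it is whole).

11/28

Distances from A: B:2, C:4, D:1, E:4, F:4, G:1, H:3, I:2, J:1, K:3, L:3. Sum = 28.
n = 12, so closeness = 11/28.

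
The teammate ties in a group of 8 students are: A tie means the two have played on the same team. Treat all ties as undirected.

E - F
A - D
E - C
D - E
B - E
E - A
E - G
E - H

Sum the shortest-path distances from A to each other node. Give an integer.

Distances from A: B:2, C:2, D:1, E:1, F:2, G:2, H:2.
Sum = 2 + 2 + 1 + 1 + 2 + 2 + 2 = 12.

12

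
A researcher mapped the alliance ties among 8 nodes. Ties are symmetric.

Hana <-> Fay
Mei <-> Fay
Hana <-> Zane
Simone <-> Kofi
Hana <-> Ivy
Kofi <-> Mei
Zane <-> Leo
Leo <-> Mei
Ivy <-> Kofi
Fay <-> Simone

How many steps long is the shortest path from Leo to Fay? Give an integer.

2

One shortest route is Leo – Mei – Fay, which uses 2 edges, and Leo and Fay are not directly tied, so nothing shorter exists. So d(Leo,Fay) = 2.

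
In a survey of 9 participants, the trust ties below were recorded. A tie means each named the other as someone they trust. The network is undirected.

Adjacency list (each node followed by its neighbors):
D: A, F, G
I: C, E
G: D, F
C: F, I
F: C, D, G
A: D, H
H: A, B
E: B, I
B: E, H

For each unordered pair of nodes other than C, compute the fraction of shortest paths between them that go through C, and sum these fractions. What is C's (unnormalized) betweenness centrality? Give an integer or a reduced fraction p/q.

Pairs whose geodesics pass through C — I–A: 1/2; I–D: 1; I–G: 1; I–F: 1; E–D: 1/2; E–G: 1; E–F: 1; B–F: 1/2.
All other pairs contribute 0.
Summing the contributions gives betweenness(C) = 13/2.

13/2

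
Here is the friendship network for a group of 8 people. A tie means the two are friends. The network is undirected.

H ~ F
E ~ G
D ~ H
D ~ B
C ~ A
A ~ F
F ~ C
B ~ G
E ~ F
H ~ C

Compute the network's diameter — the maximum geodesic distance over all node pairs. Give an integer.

4

Eccentricity of each node (its greatest distance to any other): A:4, B:4, C:3, D:3, E:3, F:3, G:3, H:3.
The maximum eccentricity is 4, realized for instance by the pair A–B via A – F – E – G – B. So the diameter is 4.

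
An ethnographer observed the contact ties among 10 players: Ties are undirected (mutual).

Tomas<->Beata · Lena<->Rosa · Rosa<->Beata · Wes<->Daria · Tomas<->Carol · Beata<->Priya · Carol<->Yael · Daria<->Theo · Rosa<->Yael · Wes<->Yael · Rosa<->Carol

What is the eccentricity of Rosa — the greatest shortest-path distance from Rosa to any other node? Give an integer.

4

Distances from Rosa: Beata:1, Carol:1, Daria:3, Lena:1, Priya:2, Theo:4, Tomas:2, Wes:2, Yael:1.
The largest is 4 (to Theo), so the eccentricity of Rosa is 4.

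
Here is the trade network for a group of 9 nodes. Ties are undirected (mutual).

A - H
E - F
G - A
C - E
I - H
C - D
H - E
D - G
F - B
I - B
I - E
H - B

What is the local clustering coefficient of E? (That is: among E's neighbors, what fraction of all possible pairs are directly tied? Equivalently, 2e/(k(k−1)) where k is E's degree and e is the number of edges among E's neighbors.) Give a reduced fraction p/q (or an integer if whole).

E's neighbors: C, F, H, and I (k = 4).
Possible neighbor pairs: C(4,2) = 6. Edges among them: H–I → e = 1.
Clustering(E) = 1/6.

1/6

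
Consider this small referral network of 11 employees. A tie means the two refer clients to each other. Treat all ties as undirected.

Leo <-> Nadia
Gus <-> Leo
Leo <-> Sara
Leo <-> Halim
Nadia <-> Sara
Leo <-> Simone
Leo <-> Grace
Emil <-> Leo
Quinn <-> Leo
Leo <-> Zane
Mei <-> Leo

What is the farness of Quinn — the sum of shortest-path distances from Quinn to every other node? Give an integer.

19

Distances from Quinn: Emil:2, Grace:2, Gus:2, Halim:2, Leo:1, Mei:2, Nadia:2, Sara:2, Simone:2, Zane:2.
Sum = 2 + 2 + 2 + 2 + 1 + 2 + 2 + 2 + 2 + 2 = 19.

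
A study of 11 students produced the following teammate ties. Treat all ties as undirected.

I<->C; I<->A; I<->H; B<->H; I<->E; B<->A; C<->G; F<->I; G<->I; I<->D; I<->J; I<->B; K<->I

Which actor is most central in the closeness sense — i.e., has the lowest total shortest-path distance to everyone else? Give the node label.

I

Farness (sum of distances to all others) for each node — A:18, B:17, C:18, D:19, E:19, F:19, G:18, H:18, I:10, J:19, K:19.
The smallest farness is 10, for I, so I has the highest closeness.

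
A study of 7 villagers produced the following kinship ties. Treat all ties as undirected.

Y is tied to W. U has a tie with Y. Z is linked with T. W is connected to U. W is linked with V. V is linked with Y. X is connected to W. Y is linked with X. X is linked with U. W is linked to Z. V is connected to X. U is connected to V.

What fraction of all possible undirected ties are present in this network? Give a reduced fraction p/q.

There are 12 edges and 7 nodes, so the maximum possible is C(7,2) = 21.
Density = 12/21 = 4/7.

4/7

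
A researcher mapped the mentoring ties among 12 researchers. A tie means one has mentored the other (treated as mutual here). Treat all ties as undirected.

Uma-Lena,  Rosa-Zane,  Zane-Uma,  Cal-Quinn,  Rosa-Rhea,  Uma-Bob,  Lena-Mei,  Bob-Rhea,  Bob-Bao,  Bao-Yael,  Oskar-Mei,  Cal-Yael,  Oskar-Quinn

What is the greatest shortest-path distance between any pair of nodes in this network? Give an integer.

Eccentricity of each node (its greatest distance to any other): Bao:4, Bob:4, Cal:5, Lena:4, Mei:4, Oskar:5, Quinn:6, Rhea:5, Rosa:6, Uma:4, Yael:4, Zane:5.
The maximum eccentricity is 6, realized for instance by the pair Rosa–Quinn via Rosa – Rhea – Bob – Bao – Yael – Cal – Quinn. So the diameter is 6.

6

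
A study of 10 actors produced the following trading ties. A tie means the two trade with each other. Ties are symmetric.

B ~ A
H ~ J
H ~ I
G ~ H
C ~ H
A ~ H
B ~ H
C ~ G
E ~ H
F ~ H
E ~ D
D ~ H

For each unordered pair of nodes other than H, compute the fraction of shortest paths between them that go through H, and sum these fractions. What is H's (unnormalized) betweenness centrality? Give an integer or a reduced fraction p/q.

Pairs whose geodesics pass through H — A–D: 1; A–F: 1; A–C: 1; A–E: 1; A–G: 1; A–J: 1; A–I: 1; D–F: 1; D–C: 1; D–G: 1; D–J: 1; D–B: 1; D–I: 1; F–C: 1 … (+19 more pairs).
All other pairs contribute 0.
Summing the contributions gives betweenness(H) = 33.

33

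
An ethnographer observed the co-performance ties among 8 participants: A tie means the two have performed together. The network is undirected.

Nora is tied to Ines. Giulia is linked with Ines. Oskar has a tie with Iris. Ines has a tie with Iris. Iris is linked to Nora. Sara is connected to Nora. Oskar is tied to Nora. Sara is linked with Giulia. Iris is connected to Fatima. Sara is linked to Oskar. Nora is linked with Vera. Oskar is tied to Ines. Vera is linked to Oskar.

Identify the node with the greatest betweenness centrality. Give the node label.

Unnormalized betweenness of each node: Fatima:0, Giulia:1/3, Ines:7/2, Iris:6, Nora:23/6, Oskar:23/6, Sara:3/2, Vera:0.
Iris has the largest value, 6, making it the main broker — the node through which the most shortest paths run.

Iris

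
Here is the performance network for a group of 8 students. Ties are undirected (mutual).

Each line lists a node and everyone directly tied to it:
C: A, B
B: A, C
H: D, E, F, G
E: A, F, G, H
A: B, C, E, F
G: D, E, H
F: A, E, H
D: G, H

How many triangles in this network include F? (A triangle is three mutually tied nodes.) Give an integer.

F's neighbors: A, E, and H.
Neighbor pairs that are themselves tied: F–A–E; F–E–H. Each forms one triangle with F, for 2 in total.

2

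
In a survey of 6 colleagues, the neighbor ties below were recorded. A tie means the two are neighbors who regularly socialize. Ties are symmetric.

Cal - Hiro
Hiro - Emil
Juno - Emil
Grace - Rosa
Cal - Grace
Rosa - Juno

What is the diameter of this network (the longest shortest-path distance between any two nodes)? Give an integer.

Eccentricity of each node (its greatest distance to any other): Cal:3, Emil:3, Grace:3, Hiro:3, Juno:3, Rosa:3.
The maximum eccentricity is 3, realized for instance by the pair Juno–Cal via Juno – Rosa – Grace – Cal. So the diameter is 3.

3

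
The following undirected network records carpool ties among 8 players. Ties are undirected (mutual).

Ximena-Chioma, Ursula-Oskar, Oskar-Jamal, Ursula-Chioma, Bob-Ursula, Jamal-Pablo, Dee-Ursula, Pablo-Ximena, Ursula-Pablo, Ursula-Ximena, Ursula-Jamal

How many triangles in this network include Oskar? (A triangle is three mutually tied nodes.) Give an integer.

1

Oskar's neighbors: Jamal and Ursula.
Neighbor pairs that are themselves tied: Oskar–Jamal–Ursula. Each forms one triangle with Oskar, for 1 in total.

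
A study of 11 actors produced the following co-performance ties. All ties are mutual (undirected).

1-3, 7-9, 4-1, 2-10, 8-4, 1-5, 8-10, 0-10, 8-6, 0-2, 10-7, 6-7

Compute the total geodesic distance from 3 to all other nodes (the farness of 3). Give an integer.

37

Distances from 3: 0:5, 1:1, 2:5, 4:2, 5:2, 6:4, 7:5, 8:3, 9:6, 10:4.
Sum = 5 + 1 + 5 + 2 + 2 + 4 + 5 + 3 + 6 + 4 = 37.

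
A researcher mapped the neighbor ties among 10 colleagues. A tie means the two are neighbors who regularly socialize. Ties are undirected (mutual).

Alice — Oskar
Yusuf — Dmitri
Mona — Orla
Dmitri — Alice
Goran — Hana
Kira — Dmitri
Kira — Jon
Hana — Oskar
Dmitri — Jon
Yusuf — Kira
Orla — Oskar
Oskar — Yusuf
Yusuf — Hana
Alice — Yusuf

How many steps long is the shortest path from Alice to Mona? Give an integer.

One shortest route is Alice – Oskar – Orla – Mona, which uses 3 edges, and at distance 2 from Alice we only reach {Hana, Jon, Kira, Orla}, which does not include Mona. So d(Alice,Mona) = 3.

3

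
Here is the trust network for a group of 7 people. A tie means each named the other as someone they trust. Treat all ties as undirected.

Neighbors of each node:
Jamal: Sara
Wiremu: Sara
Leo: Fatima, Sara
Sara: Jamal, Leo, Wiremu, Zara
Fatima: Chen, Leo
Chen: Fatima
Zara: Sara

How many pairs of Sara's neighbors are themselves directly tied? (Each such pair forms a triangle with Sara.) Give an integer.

Sara's neighbors are Jamal, Leo, Wiremu, and Zara, but none of them are tied to each other, so no triangle contains Sara.

0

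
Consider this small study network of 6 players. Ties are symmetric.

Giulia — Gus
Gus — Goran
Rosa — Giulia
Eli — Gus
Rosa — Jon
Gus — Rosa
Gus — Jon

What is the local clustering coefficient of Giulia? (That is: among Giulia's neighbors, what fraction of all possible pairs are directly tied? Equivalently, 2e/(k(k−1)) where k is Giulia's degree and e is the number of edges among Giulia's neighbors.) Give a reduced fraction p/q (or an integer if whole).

1

Giulia's neighbors: Gus and Rosa (k = 2).
Possible neighbor pairs: C(2,2) = 1. Edges among them: Gus–Rosa → e = 1.
Clustering(Giulia) = 1/1.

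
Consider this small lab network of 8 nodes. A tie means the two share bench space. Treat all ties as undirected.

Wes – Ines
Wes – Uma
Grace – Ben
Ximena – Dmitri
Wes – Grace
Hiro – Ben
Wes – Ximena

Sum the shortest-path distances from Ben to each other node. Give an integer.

17

Distances from Ben: Dmitri:4, Grace:1, Hiro:1, Ines:3, Uma:3, Wes:2, Ximena:3.
Sum = 4 + 1 + 1 + 3 + 3 + 2 + 3 = 17.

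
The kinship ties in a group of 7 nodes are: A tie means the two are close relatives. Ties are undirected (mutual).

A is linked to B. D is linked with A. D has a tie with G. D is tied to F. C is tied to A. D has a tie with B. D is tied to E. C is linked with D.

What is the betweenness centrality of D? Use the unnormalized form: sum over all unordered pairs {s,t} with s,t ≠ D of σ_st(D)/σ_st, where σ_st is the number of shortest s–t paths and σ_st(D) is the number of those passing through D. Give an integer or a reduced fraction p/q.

Pairs whose geodesics pass through D — C–B: 1/2; C–G: 1; C–F: 1; C–E: 1; B–G: 1; B–F: 1; B–E: 1; G–F: 1; G–A: 1; G–E: 1; F–A: 1; F–E: 1; A–E: 1.
All other pairs contribute 0.
Summing the contributions gives betweenness(D) = 25/2.

25/2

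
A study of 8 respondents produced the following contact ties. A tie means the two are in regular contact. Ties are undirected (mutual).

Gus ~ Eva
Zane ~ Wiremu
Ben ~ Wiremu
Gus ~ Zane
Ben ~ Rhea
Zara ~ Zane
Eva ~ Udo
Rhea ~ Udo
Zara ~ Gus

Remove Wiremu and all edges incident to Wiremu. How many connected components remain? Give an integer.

1

Wiremu's neighbors (Ben and Zane) remain reachable from one another through other ties, so the rest of the network stays in one piece.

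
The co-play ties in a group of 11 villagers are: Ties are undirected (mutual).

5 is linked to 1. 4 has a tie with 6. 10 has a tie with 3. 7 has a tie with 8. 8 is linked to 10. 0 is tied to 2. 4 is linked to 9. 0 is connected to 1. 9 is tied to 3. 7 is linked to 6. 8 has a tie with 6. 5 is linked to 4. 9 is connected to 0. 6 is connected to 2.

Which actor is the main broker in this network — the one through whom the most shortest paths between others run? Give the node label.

6

Unnormalized betweenness of each node: 0:8, 1:3/2, 2:9/2, 3:9/2, 4:11, 5:5/2, 6:15, 7:0, 8:11/2, 9:19/2, 10:3.
6 has the largest value, 15, making it the main broker — the node through which the most shortest paths run.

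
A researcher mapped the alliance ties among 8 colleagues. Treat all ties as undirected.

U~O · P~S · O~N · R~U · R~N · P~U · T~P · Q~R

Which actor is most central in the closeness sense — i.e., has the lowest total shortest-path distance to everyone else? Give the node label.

U

Farness (sum of distances to all others) for each node — N:17, O:15, P:13, Q:19, R:13, S:19, T:19, U:11.
The smallest farness is 11, for U, so U has the highest closeness.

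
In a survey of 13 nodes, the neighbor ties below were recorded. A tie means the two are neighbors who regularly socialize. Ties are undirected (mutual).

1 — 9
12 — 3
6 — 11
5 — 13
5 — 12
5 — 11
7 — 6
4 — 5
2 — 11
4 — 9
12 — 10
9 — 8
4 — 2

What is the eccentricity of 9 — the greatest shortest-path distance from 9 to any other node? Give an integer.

Distances from 9: 1:1, 2:2, 3:4, 4:1, 5:2, 6:4, 7:5, 8:1, 10:4, 11:3, 12:3, 13:3.
The largest is 5 (to 7), so the eccentricity of 9 is 5.

5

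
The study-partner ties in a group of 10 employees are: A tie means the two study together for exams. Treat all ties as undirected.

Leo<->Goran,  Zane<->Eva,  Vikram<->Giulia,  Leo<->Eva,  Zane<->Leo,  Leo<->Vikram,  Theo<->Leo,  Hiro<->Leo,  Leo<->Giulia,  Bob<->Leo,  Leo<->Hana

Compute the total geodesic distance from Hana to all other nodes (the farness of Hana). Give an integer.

Distances from Hana: Bob:2, Eva:2, Giulia:2, Goran:2, Hiro:2, Leo:1, Theo:2, Vikram:2, Zane:2.
Sum = 2 + 2 + 2 + 2 + 2 + 1 + 2 + 2 + 2 = 17.

17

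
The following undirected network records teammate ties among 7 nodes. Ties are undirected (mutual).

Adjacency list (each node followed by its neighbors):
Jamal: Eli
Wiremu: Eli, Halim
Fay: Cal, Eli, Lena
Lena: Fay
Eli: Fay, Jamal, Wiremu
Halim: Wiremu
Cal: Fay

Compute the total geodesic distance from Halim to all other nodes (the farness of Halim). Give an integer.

17

Distances from Halim: Cal:4, Eli:2, Fay:3, Jamal:3, Lena:4, Wiremu:1.
Sum = 4 + 2 + 3 + 3 + 4 + 1 = 17.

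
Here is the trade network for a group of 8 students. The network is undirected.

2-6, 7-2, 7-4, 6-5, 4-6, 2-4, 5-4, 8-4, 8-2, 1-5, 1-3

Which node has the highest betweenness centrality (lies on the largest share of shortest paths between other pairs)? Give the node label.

5

Unnormalized betweenness of each node: 1:6, 2:3/2, 3:0, 4:9, 5:10, 6:3/2, 7:0, 8:0.
5 has the largest value, 10, making it the main broker — the node through which the most shortest paths run.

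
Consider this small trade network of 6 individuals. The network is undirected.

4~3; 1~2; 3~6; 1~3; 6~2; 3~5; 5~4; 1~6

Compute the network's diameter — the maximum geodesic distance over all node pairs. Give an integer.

3

Eccentricity of each node (its greatest distance to any other): 1:2, 2:3, 3:2, 4:3, 5:3, 6:2.
The maximum eccentricity is 3, realized for instance by the pair 2–5 via 2 – 1 – 3 – 5. So the diameter is 3.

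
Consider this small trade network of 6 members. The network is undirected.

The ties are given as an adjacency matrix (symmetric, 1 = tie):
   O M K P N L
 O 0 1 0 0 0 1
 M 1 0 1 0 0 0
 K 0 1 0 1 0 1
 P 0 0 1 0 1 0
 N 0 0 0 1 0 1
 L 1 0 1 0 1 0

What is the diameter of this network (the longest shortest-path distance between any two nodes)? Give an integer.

Eccentricity of each node (its greatest distance to any other): K:2, L:2, M:3, N:3, O:3, P:3.
The maximum eccentricity is 3, realized for instance by the pair O–P via O – M – K – P. So the diameter is 3.

3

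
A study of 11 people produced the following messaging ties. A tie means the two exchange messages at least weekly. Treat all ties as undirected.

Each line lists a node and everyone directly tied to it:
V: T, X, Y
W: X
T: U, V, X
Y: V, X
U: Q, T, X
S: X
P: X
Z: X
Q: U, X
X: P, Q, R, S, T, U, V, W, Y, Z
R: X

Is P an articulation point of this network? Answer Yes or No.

No

Even without P, every remaining node can still reach every other (the residual graph is connected), so P is not a cut vertex.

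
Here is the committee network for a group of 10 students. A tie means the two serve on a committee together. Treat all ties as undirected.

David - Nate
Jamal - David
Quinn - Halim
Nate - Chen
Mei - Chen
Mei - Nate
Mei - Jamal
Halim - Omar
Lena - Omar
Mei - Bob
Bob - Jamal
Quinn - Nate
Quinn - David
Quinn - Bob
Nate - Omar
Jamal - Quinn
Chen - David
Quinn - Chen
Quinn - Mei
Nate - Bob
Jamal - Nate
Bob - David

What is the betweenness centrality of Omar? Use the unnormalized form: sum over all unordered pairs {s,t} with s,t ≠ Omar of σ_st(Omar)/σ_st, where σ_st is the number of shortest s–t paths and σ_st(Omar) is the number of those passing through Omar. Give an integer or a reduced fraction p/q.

17/2

Pairs whose geodesics pass through Omar — Jamal–Lena: 1; Nate–Halim: 1/2; Nate–Lena: 1; Mei–Lena: 1; David–Lena: 1; Quinn–Lena: 2/2; Bob–Lena: 1; Chen–Lena: 1; Halim–Lena: 1.
All other pairs contribute 0.
Summing the contributions gives betweenness(Omar) = 17/2.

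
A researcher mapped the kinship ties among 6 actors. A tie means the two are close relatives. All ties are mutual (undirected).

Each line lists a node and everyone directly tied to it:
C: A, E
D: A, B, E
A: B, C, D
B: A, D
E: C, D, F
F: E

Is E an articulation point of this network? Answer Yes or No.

Yes

Removing E leaves {F} with no path to {A, B, C, and D}, so the network splits into 2 components. E is a cut vertex.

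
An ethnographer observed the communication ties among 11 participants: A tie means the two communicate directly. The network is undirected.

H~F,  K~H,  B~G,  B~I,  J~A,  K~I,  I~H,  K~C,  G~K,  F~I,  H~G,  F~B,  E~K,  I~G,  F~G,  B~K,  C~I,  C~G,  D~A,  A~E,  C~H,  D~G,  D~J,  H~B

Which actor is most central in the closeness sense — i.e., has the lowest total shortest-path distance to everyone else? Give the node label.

Farness (sum of distances to all others) for each node — A:22, B:17, C:18, D:17, E:19, F:19, G:13, H:16, I:16, J:24, K:15.
The smallest farness is 13, for G, so G has the highest closeness.

G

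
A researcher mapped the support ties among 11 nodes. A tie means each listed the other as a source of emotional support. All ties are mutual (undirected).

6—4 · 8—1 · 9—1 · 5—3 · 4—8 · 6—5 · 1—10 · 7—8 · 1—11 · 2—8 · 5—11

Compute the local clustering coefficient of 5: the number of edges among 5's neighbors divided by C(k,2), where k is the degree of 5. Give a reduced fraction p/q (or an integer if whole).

5's neighbors: 3, 6, and 11 (k = 3).
Possible neighbor pairs: C(3,2) = 3. Edges among them: none → e = 0.
Clustering(5) = 0/3 = 0.

0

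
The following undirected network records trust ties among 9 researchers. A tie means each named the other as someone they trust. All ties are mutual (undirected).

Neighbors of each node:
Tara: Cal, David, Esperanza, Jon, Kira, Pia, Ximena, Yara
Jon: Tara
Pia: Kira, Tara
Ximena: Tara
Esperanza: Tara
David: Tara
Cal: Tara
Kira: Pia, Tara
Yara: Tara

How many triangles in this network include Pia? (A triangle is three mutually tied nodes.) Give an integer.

1

Pia's neighbors: Kira and Tara.
Neighbor pairs that are themselves tied: Pia–Kira–Tara. Each forms one triangle with Pia, for 1 in total.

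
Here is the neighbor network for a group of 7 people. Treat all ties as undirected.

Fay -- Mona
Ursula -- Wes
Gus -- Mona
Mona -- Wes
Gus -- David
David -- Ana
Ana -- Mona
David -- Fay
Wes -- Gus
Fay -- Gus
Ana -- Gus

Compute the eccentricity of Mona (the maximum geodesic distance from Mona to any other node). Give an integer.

2

Distances from Mona: Ana:1, David:2, Fay:1, Gus:1, Ursula:2, Wes:1.
The largest is 2 (to Ursula and David), so the eccentricity of Mona is 2.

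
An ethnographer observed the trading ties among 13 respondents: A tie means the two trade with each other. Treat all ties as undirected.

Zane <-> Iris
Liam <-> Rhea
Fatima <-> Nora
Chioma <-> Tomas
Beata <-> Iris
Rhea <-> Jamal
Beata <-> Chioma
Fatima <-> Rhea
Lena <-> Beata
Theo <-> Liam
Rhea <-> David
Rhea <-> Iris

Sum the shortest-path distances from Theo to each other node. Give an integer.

43

Distances from Theo: Beata:4, Chioma:5, David:3, Fatima:3, Iris:3, Jamal:3, Lena:5, Liam:1, Nora:4, Rhea:2, Tomas:6, Zane:4.
Sum = 4 + 5 + 3 + 3 + 3 + 3 + 5 + 1 + 4 + 2 + 6 + 4 = 43.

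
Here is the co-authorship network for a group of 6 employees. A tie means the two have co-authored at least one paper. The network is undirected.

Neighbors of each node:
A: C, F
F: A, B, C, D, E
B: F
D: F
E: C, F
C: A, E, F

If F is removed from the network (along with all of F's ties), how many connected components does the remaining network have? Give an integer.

Without F, the remaining ties split the others into: {A, C, E}; {B}; {D}.
That's 3 separate components.

3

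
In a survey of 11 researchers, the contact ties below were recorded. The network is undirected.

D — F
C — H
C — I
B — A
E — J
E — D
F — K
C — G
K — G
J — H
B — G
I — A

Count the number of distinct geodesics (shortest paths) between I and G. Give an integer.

The shortest distance is 2, and the only length-2 path is I–C–G. So there is exactly 1 shortest path.

1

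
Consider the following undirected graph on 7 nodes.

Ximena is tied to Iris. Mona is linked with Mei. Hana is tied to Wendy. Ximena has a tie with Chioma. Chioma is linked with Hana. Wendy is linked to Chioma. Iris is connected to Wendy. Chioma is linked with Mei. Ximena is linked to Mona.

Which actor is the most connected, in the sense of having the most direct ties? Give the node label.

Chioma

Degrees — Chioma:4, Hana:2, Iris:2, Mei:2, Mona:2, Wendy:3, Ximena:3.
The maximum is 4, attained only by Chioma.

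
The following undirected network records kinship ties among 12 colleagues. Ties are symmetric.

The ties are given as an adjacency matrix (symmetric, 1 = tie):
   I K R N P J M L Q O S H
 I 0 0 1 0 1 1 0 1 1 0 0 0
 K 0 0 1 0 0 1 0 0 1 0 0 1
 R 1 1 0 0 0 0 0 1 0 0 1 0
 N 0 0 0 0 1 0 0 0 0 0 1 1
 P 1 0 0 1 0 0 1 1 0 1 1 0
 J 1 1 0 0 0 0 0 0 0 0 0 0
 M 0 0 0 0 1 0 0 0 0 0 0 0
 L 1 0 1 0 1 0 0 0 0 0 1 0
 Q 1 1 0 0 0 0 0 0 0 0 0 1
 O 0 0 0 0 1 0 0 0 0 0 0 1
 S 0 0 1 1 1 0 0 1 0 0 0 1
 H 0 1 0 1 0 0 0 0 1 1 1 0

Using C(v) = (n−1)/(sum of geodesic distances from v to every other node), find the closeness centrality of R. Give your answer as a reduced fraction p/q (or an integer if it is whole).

11/20

Distances from R: H:2, I:1, J:2, K:1, L:1, M:3, N:2, O:3, P:2, Q:2, S:1. Sum = 20.
n = 12, so closeness = 11/20.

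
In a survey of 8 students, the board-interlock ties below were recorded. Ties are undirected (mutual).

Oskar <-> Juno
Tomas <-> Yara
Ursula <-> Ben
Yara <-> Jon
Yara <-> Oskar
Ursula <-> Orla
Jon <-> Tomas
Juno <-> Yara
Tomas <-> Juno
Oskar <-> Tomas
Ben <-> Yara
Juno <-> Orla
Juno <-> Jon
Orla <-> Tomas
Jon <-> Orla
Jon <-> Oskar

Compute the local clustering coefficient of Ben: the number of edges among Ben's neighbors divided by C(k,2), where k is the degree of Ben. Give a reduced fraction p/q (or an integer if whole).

0

Ben's neighbors: Ursula and Yara (k = 2).
Possible neighbor pairs: C(2,2) = 1. Edges among them: none → e = 0.
Clustering(Ben) = 0/1.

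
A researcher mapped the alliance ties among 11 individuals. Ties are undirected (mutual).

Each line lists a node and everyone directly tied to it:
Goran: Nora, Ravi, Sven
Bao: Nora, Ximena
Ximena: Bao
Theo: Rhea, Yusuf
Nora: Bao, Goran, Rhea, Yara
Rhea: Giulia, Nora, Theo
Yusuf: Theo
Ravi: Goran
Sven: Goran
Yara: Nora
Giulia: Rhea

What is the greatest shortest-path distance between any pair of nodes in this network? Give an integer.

Eccentricity of each node (its greatest distance to any other): Bao:4, Giulia:4, Goran:4, Nora:3, Ravi:5, Rhea:3, Sven:5, Theo:4, Ximena:5, Yara:4, Yusuf:5.
The maximum eccentricity is 5, realized for instance by the pair Sven–Yusuf via Sven – Goran – Nora – Rhea – Theo – Yusuf. So the diameter is 5.

5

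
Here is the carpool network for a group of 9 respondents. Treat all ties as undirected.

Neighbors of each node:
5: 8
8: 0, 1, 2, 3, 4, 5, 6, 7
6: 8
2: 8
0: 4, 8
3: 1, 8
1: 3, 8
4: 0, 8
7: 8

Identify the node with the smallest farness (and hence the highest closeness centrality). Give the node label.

Farness (sum of distances to all others) for each node — 0:14, 1:14, 2:15, 3:14, 4:14, 5:15, 6:15, 7:15, 8:8.
The smallest farness is 8, for 8, so 8 has the highest closeness.

8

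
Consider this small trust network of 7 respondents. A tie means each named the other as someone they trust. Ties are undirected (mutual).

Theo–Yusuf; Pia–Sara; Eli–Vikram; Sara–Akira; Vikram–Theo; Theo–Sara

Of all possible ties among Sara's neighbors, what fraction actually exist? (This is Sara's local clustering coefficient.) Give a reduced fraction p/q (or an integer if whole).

0

Sara's neighbors: Akira, Pia, and Theo (k = 3).
Possible neighbor pairs: C(3,2) = 3. Edges among them: none → e = 0.
Clustering(Sara) = 0/3 = 0.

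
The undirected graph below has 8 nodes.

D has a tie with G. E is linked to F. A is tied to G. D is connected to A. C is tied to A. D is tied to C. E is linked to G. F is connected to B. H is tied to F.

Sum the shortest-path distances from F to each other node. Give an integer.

15

Distances from F: A:3, B:1, C:4, D:3, E:1, G:2, H:1.
Sum = 3 + 1 + 4 + 3 + 1 + 2 + 1 = 15.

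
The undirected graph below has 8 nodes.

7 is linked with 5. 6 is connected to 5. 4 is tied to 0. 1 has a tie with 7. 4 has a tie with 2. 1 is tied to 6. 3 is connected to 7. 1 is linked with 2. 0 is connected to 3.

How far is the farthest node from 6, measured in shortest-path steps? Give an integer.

Distances from 6: 0:4, 1:1, 2:2, 3:3, 4:3, 5:1, 7:2.
The largest is 4 (to 0), so the eccentricity of 6 is 4.

4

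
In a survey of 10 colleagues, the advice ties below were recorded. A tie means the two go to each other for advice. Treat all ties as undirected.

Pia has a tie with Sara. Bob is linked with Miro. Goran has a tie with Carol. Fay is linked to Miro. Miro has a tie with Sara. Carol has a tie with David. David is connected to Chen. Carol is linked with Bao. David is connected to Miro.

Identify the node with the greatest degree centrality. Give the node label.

Degrees — Bao:1, Bob:1, Carol:3, Chen:1, David:3, Fay:1, Goran:1, Miro:4, Pia:1, Sara:2.
The maximum is 4, attained only by Miro.

Miro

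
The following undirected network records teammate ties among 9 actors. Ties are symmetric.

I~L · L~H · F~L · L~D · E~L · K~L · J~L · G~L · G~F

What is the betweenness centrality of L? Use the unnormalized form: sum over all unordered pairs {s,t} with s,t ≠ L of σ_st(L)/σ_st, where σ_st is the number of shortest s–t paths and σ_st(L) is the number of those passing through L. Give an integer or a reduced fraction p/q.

Pairs whose geodesics pass through L — J–D: 1; J–H: 1; J–K: 1; J–I: 1; J–G: 1; J–F: 1; J–E: 1; D–H: 1; D–K: 1; D–I: 1; D–G: 1; D–F: 1; D–E: 1; H–K: 1 … (+13 more pairs).
All other pairs contribute 0.
Summing the contributions gives betweenness(L) = 27.

27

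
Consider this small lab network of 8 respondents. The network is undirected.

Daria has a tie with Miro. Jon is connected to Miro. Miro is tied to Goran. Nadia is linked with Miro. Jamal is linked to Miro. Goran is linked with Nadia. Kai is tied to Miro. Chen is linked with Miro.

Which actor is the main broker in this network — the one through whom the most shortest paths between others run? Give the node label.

Unnormalized betweenness of each node: Chen:0, Daria:0, Goran:0, Jamal:0, Jon:0, Kai:0, Miro:20, Nadia:0.
Miro has the largest value, 20, making it the main broker — the node through which the most shortest paths run.

Miro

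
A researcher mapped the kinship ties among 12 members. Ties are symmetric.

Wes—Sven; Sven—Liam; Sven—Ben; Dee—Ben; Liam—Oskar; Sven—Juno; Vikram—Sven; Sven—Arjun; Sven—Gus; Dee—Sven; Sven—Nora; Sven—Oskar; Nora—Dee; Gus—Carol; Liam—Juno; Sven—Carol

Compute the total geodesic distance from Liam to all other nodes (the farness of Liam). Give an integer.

Distances from Liam: Arjun:2, Ben:2, Carol:2, Dee:2, Gus:2, Juno:1, Nora:2, Oskar:1, Sven:1, Vikram:2, Wes:2.
Sum = 2 + 2 + 2 + 2 + 2 + 1 + 2 + 1 + 1 + 2 + 2 = 19.

19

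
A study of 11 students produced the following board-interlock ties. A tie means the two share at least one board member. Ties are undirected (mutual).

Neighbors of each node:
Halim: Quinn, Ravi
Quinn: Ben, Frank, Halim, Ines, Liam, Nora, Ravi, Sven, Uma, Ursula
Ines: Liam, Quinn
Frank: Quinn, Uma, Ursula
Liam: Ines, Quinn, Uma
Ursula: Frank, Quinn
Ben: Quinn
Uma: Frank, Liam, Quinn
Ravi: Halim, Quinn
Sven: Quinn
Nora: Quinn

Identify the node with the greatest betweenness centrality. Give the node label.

Quinn

Unnormalized betweenness of each node: Ben:0, Frank:1/2, Halim:0, Ines:0, Liam:1/2, Nora:0, Quinn:77/2, Ravi:0, Sven:0, Uma:1/2, Ursula:0.
Quinn has the largest value, 77/2, making it the main broker — the node through which the most shortest paths run.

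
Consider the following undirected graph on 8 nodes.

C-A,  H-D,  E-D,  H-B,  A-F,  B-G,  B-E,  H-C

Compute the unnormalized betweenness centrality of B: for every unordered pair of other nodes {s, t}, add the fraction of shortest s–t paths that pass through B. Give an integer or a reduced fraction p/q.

8

Pairs whose geodesics pass through B — C–G: 1; C–E: 1/2; G–D: 2/2; G–H: 1; G–E: 1; G–A: 1; G–F: 1; H–E: 1/2; E–A: 1/2; E–F: 1/2.
All other pairs contribute 0.
Summing the contributions gives betweenness(B) = 8.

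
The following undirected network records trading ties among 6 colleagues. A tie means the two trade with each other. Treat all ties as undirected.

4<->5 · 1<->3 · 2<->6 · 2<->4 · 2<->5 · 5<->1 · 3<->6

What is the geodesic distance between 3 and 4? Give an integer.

One shortest route is 3 – 1 – 5 – 4, which uses 3 edges, and at distance 2 from 3 we only reach {2, 5}, which does not include 4. So d(3,4) = 3.

3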